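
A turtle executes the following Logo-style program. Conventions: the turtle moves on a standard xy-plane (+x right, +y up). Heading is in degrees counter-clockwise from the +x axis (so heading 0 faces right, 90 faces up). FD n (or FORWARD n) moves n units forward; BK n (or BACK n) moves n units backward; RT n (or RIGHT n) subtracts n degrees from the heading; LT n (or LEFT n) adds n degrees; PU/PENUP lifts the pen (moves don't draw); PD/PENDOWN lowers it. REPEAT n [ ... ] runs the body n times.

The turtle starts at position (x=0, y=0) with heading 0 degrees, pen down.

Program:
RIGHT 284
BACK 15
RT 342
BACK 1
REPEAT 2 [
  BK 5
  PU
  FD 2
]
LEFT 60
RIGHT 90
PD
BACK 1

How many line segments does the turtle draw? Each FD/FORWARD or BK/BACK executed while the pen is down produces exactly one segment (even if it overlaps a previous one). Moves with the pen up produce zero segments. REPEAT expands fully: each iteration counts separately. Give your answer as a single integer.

Executing turtle program step by step:
Start: pos=(0,0), heading=0, pen down
RT 284: heading 0 -> 76
BK 15: (0,0) -> (-3.629,-14.554) [heading=76, draw]
RT 342: heading 76 -> 94
BK 1: (-3.629,-14.554) -> (-3.559,-15.552) [heading=94, draw]
REPEAT 2 [
  -- iteration 1/2 --
  BK 5: (-3.559,-15.552) -> (-3.21,-20.54) [heading=94, draw]
  PU: pen up
  FD 2: (-3.21,-20.54) -> (-3.35,-18.545) [heading=94, move]
  -- iteration 2/2 --
  BK 5: (-3.35,-18.545) -> (-3.001,-23.533) [heading=94, move]
  PU: pen up
  FD 2: (-3.001,-23.533) -> (-3.141,-21.537) [heading=94, move]
]
LT 60: heading 94 -> 154
RT 90: heading 154 -> 64
PD: pen down
BK 1: (-3.141,-21.537) -> (-3.579,-22.436) [heading=64, draw]
Final: pos=(-3.579,-22.436), heading=64, 4 segment(s) drawn
Segments drawn: 4

Answer: 4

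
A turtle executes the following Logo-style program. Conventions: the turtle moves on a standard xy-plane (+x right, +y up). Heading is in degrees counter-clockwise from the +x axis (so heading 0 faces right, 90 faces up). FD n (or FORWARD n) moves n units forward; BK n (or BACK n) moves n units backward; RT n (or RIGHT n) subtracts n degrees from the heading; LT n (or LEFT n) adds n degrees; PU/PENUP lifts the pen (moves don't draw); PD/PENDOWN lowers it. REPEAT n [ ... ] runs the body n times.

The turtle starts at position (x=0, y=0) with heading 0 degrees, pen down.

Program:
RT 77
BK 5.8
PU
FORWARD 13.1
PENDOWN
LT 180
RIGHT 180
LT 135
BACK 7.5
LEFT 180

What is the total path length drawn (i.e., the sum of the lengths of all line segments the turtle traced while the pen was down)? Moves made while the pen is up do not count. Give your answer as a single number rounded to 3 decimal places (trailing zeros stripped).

Answer: 13.3

Derivation:
Executing turtle program step by step:
Start: pos=(0,0), heading=0, pen down
RT 77: heading 0 -> 283
BK 5.8: (0,0) -> (-1.305,5.651) [heading=283, draw]
PU: pen up
FD 13.1: (-1.305,5.651) -> (1.642,-7.113) [heading=283, move]
PD: pen down
LT 180: heading 283 -> 103
RT 180: heading 103 -> 283
LT 135: heading 283 -> 58
BK 7.5: (1.642,-7.113) -> (-2.332,-13.473) [heading=58, draw]
LT 180: heading 58 -> 238
Final: pos=(-2.332,-13.473), heading=238, 2 segment(s) drawn

Segment lengths:
  seg 1: (0,0) -> (-1.305,5.651), length = 5.8
  seg 2: (1.642,-7.113) -> (-2.332,-13.473), length = 7.5
Total = 13.3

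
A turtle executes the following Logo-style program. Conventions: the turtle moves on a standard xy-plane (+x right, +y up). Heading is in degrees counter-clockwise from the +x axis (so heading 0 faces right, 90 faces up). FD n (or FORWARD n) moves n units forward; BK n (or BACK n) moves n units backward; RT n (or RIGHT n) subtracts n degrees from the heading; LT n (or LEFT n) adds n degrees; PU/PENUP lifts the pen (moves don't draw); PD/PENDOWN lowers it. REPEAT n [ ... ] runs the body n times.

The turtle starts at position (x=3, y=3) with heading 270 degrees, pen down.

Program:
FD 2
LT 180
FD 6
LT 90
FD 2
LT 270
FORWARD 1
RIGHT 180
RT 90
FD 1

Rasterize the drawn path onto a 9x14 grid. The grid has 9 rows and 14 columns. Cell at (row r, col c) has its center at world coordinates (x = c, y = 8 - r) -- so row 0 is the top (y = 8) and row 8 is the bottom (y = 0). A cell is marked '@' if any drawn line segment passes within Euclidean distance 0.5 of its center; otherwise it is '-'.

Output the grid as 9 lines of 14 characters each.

Answer: @@------------
-@@@----------
---@----------
---@----------
---@----------
---@----------
---@----------
---@----------
--------------

Derivation:
Segment 0: (3,3) -> (3,1)
Segment 1: (3,1) -> (3,7)
Segment 2: (3,7) -> (1,7)
Segment 3: (1,7) -> (1,8)
Segment 4: (1,8) -> (0,8)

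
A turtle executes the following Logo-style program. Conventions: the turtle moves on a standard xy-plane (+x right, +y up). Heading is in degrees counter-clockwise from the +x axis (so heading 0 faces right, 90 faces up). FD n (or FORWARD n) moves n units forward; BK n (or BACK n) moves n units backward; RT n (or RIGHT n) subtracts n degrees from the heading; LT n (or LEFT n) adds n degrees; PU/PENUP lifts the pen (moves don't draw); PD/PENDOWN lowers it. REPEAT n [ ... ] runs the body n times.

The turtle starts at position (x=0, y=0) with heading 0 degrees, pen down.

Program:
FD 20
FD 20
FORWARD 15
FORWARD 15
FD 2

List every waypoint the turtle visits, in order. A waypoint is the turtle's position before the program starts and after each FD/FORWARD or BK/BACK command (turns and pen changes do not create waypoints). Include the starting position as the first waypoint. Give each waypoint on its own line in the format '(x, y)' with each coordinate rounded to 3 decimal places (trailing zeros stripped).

Executing turtle program step by step:
Start: pos=(0,0), heading=0, pen down
FD 20: (0,0) -> (20,0) [heading=0, draw]
FD 20: (20,0) -> (40,0) [heading=0, draw]
FD 15: (40,0) -> (55,0) [heading=0, draw]
FD 15: (55,0) -> (70,0) [heading=0, draw]
FD 2: (70,0) -> (72,0) [heading=0, draw]
Final: pos=(72,0), heading=0, 5 segment(s) drawn
Waypoints (6 total):
(0, 0)
(20, 0)
(40, 0)
(55, 0)
(70, 0)
(72, 0)

Answer: (0, 0)
(20, 0)
(40, 0)
(55, 0)
(70, 0)
(72, 0)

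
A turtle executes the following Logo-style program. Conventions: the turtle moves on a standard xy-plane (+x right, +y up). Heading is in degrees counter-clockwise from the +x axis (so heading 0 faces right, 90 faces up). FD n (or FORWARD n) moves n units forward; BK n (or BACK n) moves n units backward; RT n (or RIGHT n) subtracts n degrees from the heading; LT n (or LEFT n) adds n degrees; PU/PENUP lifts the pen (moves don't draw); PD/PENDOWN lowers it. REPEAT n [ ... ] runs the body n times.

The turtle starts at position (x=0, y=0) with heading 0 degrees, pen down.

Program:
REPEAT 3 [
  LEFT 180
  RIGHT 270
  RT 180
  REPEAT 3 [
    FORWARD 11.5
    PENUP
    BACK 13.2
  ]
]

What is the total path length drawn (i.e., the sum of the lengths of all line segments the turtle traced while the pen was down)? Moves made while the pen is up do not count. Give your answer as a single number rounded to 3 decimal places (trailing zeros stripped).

Executing turtle program step by step:
Start: pos=(0,0), heading=0, pen down
REPEAT 3 [
  -- iteration 1/3 --
  LT 180: heading 0 -> 180
  RT 270: heading 180 -> 270
  RT 180: heading 270 -> 90
  REPEAT 3 [
    -- iteration 1/3 --
    FD 11.5: (0,0) -> (0,11.5) [heading=90, draw]
    PU: pen up
    BK 13.2: (0,11.5) -> (0,-1.7) [heading=90, move]
    -- iteration 2/3 --
    FD 11.5: (0,-1.7) -> (0,9.8) [heading=90, move]
    PU: pen up
    BK 13.2: (0,9.8) -> (0,-3.4) [heading=90, move]
    -- iteration 3/3 --
    FD 11.5: (0,-3.4) -> (0,8.1) [heading=90, move]
    PU: pen up
    BK 13.2: (0,8.1) -> (0,-5.1) [heading=90, move]
  ]
  -- iteration 2/3 --
  LT 180: heading 90 -> 270
  RT 270: heading 270 -> 0
  RT 180: heading 0 -> 180
  REPEAT 3 [
    -- iteration 1/3 --
    FD 11.5: (0,-5.1) -> (-11.5,-5.1) [heading=180, move]
    PU: pen up
    BK 13.2: (-11.5,-5.1) -> (1.7,-5.1) [heading=180, move]
    -- iteration 2/3 --
    FD 11.5: (1.7,-5.1) -> (-9.8,-5.1) [heading=180, move]
    PU: pen up
    BK 13.2: (-9.8,-5.1) -> (3.4,-5.1) [heading=180, move]
    -- iteration 3/3 --
    FD 11.5: (3.4,-5.1) -> (-8.1,-5.1) [heading=180, move]
    PU: pen up
    BK 13.2: (-8.1,-5.1) -> (5.1,-5.1) [heading=180, move]
  ]
  -- iteration 3/3 --
  LT 180: heading 180 -> 0
  RT 270: heading 0 -> 90
  RT 180: heading 90 -> 270
  REPEAT 3 [
    -- iteration 1/3 --
    FD 11.5: (5.1,-5.1) -> (5.1,-16.6) [heading=270, move]
    PU: pen up
    BK 13.2: (5.1,-16.6) -> (5.1,-3.4) [heading=270, move]
    -- iteration 2/3 --
    FD 11.5: (5.1,-3.4) -> (5.1,-14.9) [heading=270, move]
    PU: pen up
    BK 13.2: (5.1,-14.9) -> (5.1,-1.7) [heading=270, move]
    -- iteration 3/3 --
    FD 11.5: (5.1,-1.7) -> (5.1,-13.2) [heading=270, move]
    PU: pen up
    BK 13.2: (5.1,-13.2) -> (5.1,0) [heading=270, move]
  ]
]
Final: pos=(5.1,0), heading=270, 1 segment(s) drawn

Segment lengths:
  seg 1: (0,0) -> (0,11.5), length = 11.5
Total = 11.5

Answer: 11.5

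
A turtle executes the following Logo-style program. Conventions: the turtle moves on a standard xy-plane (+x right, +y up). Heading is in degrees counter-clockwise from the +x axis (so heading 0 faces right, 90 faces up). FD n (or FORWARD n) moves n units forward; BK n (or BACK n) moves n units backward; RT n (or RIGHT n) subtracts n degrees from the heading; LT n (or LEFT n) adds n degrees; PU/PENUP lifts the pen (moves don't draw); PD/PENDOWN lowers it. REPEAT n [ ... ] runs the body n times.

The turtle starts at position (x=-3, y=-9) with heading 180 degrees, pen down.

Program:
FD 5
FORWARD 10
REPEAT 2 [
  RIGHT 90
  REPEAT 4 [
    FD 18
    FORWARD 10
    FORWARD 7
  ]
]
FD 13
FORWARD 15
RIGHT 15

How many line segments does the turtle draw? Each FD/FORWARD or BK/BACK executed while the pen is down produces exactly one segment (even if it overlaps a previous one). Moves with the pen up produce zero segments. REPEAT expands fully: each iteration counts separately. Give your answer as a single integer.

Executing turtle program step by step:
Start: pos=(-3,-9), heading=180, pen down
FD 5: (-3,-9) -> (-8,-9) [heading=180, draw]
FD 10: (-8,-9) -> (-18,-9) [heading=180, draw]
REPEAT 2 [
  -- iteration 1/2 --
  RT 90: heading 180 -> 90
  REPEAT 4 [
    -- iteration 1/4 --
    FD 18: (-18,-9) -> (-18,9) [heading=90, draw]
    FD 10: (-18,9) -> (-18,19) [heading=90, draw]
    FD 7: (-18,19) -> (-18,26) [heading=90, draw]
    -- iteration 2/4 --
    FD 18: (-18,26) -> (-18,44) [heading=90, draw]
    FD 10: (-18,44) -> (-18,54) [heading=90, draw]
    FD 7: (-18,54) -> (-18,61) [heading=90, draw]
    -- iteration 3/4 --
    FD 18: (-18,61) -> (-18,79) [heading=90, draw]
    FD 10: (-18,79) -> (-18,89) [heading=90, draw]
    FD 7: (-18,89) -> (-18,96) [heading=90, draw]
    -- iteration 4/4 --
    FD 18: (-18,96) -> (-18,114) [heading=90, draw]
    FD 10: (-18,114) -> (-18,124) [heading=90, draw]
    FD 7: (-18,124) -> (-18,131) [heading=90, draw]
  ]
  -- iteration 2/2 --
  RT 90: heading 90 -> 0
  REPEAT 4 [
    -- iteration 1/4 --
    FD 18: (-18,131) -> (0,131) [heading=0, draw]
    FD 10: (0,131) -> (10,131) [heading=0, draw]
    FD 7: (10,131) -> (17,131) [heading=0, draw]
    -- iteration 2/4 --
    FD 18: (17,131) -> (35,131) [heading=0, draw]
    FD 10: (35,131) -> (45,131) [heading=0, draw]
    FD 7: (45,131) -> (52,131) [heading=0, draw]
    -- iteration 3/4 --
    FD 18: (52,131) -> (70,131) [heading=0, draw]
    FD 10: (70,131) -> (80,131) [heading=0, draw]
    FD 7: (80,131) -> (87,131) [heading=0, draw]
    -- iteration 4/4 --
    FD 18: (87,131) -> (105,131) [heading=0, draw]
    FD 10: (105,131) -> (115,131) [heading=0, draw]
    FD 7: (115,131) -> (122,131) [heading=0, draw]
  ]
]
FD 13: (122,131) -> (135,131) [heading=0, draw]
FD 15: (135,131) -> (150,131) [heading=0, draw]
RT 15: heading 0 -> 345
Final: pos=(150,131), heading=345, 28 segment(s) drawn
Segments drawn: 28

Answer: 28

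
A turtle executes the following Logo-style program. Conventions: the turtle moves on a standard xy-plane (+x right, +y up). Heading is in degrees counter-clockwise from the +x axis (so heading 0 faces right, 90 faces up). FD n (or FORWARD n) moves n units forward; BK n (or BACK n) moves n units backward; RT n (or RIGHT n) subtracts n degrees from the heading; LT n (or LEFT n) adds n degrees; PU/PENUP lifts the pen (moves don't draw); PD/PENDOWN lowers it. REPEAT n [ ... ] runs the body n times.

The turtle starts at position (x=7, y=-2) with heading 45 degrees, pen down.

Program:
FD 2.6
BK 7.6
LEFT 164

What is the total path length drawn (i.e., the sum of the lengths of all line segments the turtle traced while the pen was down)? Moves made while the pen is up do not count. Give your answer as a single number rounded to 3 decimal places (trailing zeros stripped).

Answer: 10.2

Derivation:
Executing turtle program step by step:
Start: pos=(7,-2), heading=45, pen down
FD 2.6: (7,-2) -> (8.838,-0.162) [heading=45, draw]
BK 7.6: (8.838,-0.162) -> (3.464,-5.536) [heading=45, draw]
LT 164: heading 45 -> 209
Final: pos=(3.464,-5.536), heading=209, 2 segment(s) drawn

Segment lengths:
  seg 1: (7,-2) -> (8.838,-0.162), length = 2.6
  seg 2: (8.838,-0.162) -> (3.464,-5.536), length = 7.6
Total = 10.2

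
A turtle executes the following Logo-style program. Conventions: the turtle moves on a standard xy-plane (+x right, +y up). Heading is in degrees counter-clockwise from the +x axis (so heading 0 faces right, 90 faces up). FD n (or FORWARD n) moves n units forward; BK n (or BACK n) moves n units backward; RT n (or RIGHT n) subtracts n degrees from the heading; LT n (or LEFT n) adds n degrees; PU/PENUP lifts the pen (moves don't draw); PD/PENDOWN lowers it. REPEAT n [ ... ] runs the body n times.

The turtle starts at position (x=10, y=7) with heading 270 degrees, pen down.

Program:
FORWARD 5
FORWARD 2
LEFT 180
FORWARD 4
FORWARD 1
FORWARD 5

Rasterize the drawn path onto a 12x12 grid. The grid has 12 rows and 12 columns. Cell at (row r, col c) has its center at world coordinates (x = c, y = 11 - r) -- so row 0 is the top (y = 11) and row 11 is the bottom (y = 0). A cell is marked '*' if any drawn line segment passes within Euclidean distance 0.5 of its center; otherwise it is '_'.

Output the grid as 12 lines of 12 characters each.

Segment 0: (10,7) -> (10,2)
Segment 1: (10,2) -> (10,0)
Segment 2: (10,0) -> (10,4)
Segment 3: (10,4) -> (10,5)
Segment 4: (10,5) -> (10,10)

Answer: ____________
__________*_
__________*_
__________*_
__________*_
__________*_
__________*_
__________*_
__________*_
__________*_
__________*_
__________*_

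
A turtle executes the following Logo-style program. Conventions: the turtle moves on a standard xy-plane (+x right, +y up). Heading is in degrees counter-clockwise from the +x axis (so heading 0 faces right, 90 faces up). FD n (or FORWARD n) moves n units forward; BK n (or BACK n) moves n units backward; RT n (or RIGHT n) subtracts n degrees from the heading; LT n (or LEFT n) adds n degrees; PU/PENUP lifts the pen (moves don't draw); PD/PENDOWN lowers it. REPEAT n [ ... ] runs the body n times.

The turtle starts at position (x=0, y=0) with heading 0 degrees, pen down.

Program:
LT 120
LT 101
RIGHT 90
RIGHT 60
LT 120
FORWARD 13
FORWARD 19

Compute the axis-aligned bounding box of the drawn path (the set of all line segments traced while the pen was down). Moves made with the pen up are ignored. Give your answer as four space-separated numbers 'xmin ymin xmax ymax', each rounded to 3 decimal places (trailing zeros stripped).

Answer: -31.412 -6.106 0 0

Derivation:
Executing turtle program step by step:
Start: pos=(0,0), heading=0, pen down
LT 120: heading 0 -> 120
LT 101: heading 120 -> 221
RT 90: heading 221 -> 131
RT 60: heading 131 -> 71
LT 120: heading 71 -> 191
FD 13: (0,0) -> (-12.761,-2.481) [heading=191, draw]
FD 19: (-12.761,-2.481) -> (-31.412,-6.106) [heading=191, draw]
Final: pos=(-31.412,-6.106), heading=191, 2 segment(s) drawn

Segment endpoints: x in {-31.412, -12.761, 0}, y in {-6.106, -2.481, 0}
xmin=-31.412, ymin=-6.106, xmax=0, ymax=0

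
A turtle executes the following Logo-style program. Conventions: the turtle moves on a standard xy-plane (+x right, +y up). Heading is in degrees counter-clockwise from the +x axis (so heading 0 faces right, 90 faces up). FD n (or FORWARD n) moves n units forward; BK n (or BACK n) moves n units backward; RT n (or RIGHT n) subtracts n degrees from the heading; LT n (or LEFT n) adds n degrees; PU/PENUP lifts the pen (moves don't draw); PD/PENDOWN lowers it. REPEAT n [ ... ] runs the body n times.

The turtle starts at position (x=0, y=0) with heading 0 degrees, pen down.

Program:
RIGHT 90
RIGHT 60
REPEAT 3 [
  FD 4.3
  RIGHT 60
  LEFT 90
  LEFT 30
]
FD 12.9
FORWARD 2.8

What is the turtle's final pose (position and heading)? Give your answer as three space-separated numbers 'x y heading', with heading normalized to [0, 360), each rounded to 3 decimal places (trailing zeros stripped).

Executing turtle program step by step:
Start: pos=(0,0), heading=0, pen down
RT 90: heading 0 -> 270
RT 60: heading 270 -> 210
REPEAT 3 [
  -- iteration 1/3 --
  FD 4.3: (0,0) -> (-3.724,-2.15) [heading=210, draw]
  RT 60: heading 210 -> 150
  LT 90: heading 150 -> 240
  LT 30: heading 240 -> 270
  -- iteration 2/3 --
  FD 4.3: (-3.724,-2.15) -> (-3.724,-6.45) [heading=270, draw]
  RT 60: heading 270 -> 210
  LT 90: heading 210 -> 300
  LT 30: heading 300 -> 330
  -- iteration 3/3 --
  FD 4.3: (-3.724,-6.45) -> (0,-8.6) [heading=330, draw]
  RT 60: heading 330 -> 270
  LT 90: heading 270 -> 0
  LT 30: heading 0 -> 30
]
FD 12.9: (0,-8.6) -> (11.172,-2.15) [heading=30, draw]
FD 2.8: (11.172,-2.15) -> (13.597,-0.75) [heading=30, draw]
Final: pos=(13.597,-0.75), heading=30, 5 segment(s) drawn

Answer: 13.597 -0.75 30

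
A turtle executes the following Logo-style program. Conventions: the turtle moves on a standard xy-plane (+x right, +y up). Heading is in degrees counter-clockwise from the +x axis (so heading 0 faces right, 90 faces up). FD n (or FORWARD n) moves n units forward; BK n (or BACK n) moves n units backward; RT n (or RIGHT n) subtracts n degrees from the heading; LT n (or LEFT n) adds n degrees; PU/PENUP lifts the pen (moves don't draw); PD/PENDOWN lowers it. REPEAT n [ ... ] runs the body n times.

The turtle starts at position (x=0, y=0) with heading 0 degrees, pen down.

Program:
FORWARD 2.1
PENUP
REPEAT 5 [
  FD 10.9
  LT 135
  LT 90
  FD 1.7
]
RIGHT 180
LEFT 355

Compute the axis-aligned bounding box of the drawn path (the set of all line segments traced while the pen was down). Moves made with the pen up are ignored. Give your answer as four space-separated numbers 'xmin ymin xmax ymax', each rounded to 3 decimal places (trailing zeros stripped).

Answer: 0 0 2.1 0

Derivation:
Executing turtle program step by step:
Start: pos=(0,0), heading=0, pen down
FD 2.1: (0,0) -> (2.1,0) [heading=0, draw]
PU: pen up
REPEAT 5 [
  -- iteration 1/5 --
  FD 10.9: (2.1,0) -> (13,0) [heading=0, move]
  LT 135: heading 0 -> 135
  LT 90: heading 135 -> 225
  FD 1.7: (13,0) -> (11.798,-1.202) [heading=225, move]
  -- iteration 2/5 --
  FD 10.9: (11.798,-1.202) -> (4.09,-8.91) [heading=225, move]
  LT 135: heading 225 -> 0
  LT 90: heading 0 -> 90
  FD 1.7: (4.09,-8.91) -> (4.09,-7.21) [heading=90, move]
  -- iteration 3/5 --
  FD 10.9: (4.09,-7.21) -> (4.09,3.69) [heading=90, move]
  LT 135: heading 90 -> 225
  LT 90: heading 225 -> 315
  FD 1.7: (4.09,3.69) -> (5.293,2.488) [heading=315, move]
  -- iteration 4/5 --
  FD 10.9: (5.293,2.488) -> (13,-5.219) [heading=315, move]
  LT 135: heading 315 -> 90
  LT 90: heading 90 -> 180
  FD 1.7: (13,-5.219) -> (11.3,-5.219) [heading=180, move]
  -- iteration 5/5 --
  FD 10.9: (11.3,-5.219) -> (0.4,-5.219) [heading=180, move]
  LT 135: heading 180 -> 315
  LT 90: heading 315 -> 45
  FD 1.7: (0.4,-5.219) -> (1.602,-4.017) [heading=45, move]
]
RT 180: heading 45 -> 225
LT 355: heading 225 -> 220
Final: pos=(1.602,-4.017), heading=220, 1 segment(s) drawn

Segment endpoints: x in {0, 2.1}, y in {0}
xmin=0, ymin=0, xmax=2.1, ymax=0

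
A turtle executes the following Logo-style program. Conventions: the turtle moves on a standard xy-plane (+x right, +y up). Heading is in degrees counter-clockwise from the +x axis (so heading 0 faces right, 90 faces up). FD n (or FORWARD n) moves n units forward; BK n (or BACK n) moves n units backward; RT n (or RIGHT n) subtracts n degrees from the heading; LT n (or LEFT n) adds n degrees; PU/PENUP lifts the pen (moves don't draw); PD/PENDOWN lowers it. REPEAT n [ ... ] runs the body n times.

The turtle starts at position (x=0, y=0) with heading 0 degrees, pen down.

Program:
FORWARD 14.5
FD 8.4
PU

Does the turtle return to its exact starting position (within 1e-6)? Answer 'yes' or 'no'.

Executing turtle program step by step:
Start: pos=(0,0), heading=0, pen down
FD 14.5: (0,0) -> (14.5,0) [heading=0, draw]
FD 8.4: (14.5,0) -> (22.9,0) [heading=0, draw]
PU: pen up
Final: pos=(22.9,0), heading=0, 2 segment(s) drawn

Start position: (0, 0)
Final position: (22.9, 0)
Distance = 22.9; >= 1e-6 -> NOT closed

Answer: no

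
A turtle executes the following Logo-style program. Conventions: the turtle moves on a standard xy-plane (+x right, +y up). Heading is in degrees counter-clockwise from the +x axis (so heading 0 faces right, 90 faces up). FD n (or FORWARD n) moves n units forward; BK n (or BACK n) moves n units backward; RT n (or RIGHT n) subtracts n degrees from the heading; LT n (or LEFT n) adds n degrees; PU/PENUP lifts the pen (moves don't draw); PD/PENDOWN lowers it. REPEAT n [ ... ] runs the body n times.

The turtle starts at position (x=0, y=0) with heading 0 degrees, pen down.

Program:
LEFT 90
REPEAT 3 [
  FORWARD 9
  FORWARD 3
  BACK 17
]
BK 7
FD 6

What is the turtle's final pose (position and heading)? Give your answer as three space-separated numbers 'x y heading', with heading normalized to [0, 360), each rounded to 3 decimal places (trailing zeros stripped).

Answer: 0 -16 90

Derivation:
Executing turtle program step by step:
Start: pos=(0,0), heading=0, pen down
LT 90: heading 0 -> 90
REPEAT 3 [
  -- iteration 1/3 --
  FD 9: (0,0) -> (0,9) [heading=90, draw]
  FD 3: (0,9) -> (0,12) [heading=90, draw]
  BK 17: (0,12) -> (0,-5) [heading=90, draw]
  -- iteration 2/3 --
  FD 9: (0,-5) -> (0,4) [heading=90, draw]
  FD 3: (0,4) -> (0,7) [heading=90, draw]
  BK 17: (0,7) -> (0,-10) [heading=90, draw]
  -- iteration 3/3 --
  FD 9: (0,-10) -> (0,-1) [heading=90, draw]
  FD 3: (0,-1) -> (0,2) [heading=90, draw]
  BK 17: (0,2) -> (0,-15) [heading=90, draw]
]
BK 7: (0,-15) -> (0,-22) [heading=90, draw]
FD 6: (0,-22) -> (0,-16) [heading=90, draw]
Final: pos=(0,-16), heading=90, 11 segment(s) drawn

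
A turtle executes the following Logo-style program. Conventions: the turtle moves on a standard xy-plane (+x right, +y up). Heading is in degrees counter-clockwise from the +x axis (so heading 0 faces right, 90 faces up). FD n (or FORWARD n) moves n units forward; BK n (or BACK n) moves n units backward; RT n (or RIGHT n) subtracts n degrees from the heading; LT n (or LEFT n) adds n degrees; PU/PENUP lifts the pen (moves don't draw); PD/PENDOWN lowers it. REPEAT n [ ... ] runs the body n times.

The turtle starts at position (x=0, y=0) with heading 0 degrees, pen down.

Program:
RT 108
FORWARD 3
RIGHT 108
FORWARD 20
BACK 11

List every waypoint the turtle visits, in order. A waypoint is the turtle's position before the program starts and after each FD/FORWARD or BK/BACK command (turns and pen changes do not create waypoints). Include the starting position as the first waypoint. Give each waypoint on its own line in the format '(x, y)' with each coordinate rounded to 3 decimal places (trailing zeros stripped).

Answer: (0, 0)
(-0.927, -2.853)
(-17.107, 8.903)
(-8.208, 2.437)

Derivation:
Executing turtle program step by step:
Start: pos=(0,0), heading=0, pen down
RT 108: heading 0 -> 252
FD 3: (0,0) -> (-0.927,-2.853) [heading=252, draw]
RT 108: heading 252 -> 144
FD 20: (-0.927,-2.853) -> (-17.107,8.903) [heading=144, draw]
BK 11: (-17.107,8.903) -> (-8.208,2.437) [heading=144, draw]
Final: pos=(-8.208,2.437), heading=144, 3 segment(s) drawn
Waypoints (4 total):
(0, 0)
(-0.927, -2.853)
(-17.107, 8.903)
(-8.208, 2.437)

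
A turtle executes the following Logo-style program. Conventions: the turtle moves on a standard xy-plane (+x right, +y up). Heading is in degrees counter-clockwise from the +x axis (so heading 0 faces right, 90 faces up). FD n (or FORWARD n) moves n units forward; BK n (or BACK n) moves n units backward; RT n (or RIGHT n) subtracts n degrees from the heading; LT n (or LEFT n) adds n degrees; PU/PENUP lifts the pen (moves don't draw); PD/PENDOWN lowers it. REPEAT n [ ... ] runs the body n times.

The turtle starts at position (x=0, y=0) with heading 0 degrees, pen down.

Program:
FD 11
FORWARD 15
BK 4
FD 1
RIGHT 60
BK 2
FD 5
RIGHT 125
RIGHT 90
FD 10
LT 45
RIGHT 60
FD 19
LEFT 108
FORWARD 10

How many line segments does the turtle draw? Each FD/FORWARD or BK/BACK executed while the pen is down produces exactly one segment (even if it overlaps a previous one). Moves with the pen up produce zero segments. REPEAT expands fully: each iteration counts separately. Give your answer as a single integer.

Answer: 9

Derivation:
Executing turtle program step by step:
Start: pos=(0,0), heading=0, pen down
FD 11: (0,0) -> (11,0) [heading=0, draw]
FD 15: (11,0) -> (26,0) [heading=0, draw]
BK 4: (26,0) -> (22,0) [heading=0, draw]
FD 1: (22,0) -> (23,0) [heading=0, draw]
RT 60: heading 0 -> 300
BK 2: (23,0) -> (22,1.732) [heading=300, draw]
FD 5: (22,1.732) -> (24.5,-2.598) [heading=300, draw]
RT 125: heading 300 -> 175
RT 90: heading 175 -> 85
FD 10: (24.5,-2.598) -> (25.372,7.364) [heading=85, draw]
LT 45: heading 85 -> 130
RT 60: heading 130 -> 70
FD 19: (25.372,7.364) -> (31.87,25.218) [heading=70, draw]
LT 108: heading 70 -> 178
FD 10: (31.87,25.218) -> (21.876,25.567) [heading=178, draw]
Final: pos=(21.876,25.567), heading=178, 9 segment(s) drawn
Segments drawn: 9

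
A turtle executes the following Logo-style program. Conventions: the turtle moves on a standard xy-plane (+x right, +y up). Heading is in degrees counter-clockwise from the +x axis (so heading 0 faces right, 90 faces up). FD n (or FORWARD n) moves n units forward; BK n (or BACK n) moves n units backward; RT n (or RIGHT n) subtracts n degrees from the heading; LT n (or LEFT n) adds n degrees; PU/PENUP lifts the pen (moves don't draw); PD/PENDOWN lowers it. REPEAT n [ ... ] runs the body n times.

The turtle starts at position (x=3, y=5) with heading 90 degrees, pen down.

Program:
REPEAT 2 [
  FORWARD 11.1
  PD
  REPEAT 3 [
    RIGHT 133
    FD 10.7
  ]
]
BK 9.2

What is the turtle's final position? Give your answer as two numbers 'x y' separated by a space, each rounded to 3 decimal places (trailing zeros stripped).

Answer: 8.062 20.851

Derivation:
Executing turtle program step by step:
Start: pos=(3,5), heading=90, pen down
REPEAT 2 [
  -- iteration 1/2 --
  FD 11.1: (3,5) -> (3,16.1) [heading=90, draw]
  PD: pen down
  REPEAT 3 [
    -- iteration 1/3 --
    RT 133: heading 90 -> 317
    FD 10.7: (3,16.1) -> (10.825,8.803) [heading=317, draw]
    -- iteration 2/3 --
    RT 133: heading 317 -> 184
    FD 10.7: (10.825,8.803) -> (0.152,8.056) [heading=184, draw]
    -- iteration 3/3 --
    RT 133: heading 184 -> 51
    FD 10.7: (0.152,8.056) -> (6.885,16.372) [heading=51, draw]
  ]
  -- iteration 2/2 --
  FD 11.1: (6.885,16.372) -> (13.871,24.998) [heading=51, draw]
  PD: pen down
  REPEAT 3 [
    -- iteration 1/3 --
    RT 133: heading 51 -> 278
    FD 10.7: (13.871,24.998) -> (15.36,14.402) [heading=278, draw]
    -- iteration 2/3 --
    RT 133: heading 278 -> 145
    FD 10.7: (15.36,14.402) -> (6.595,20.539) [heading=145, draw]
    -- iteration 3/3 --
    RT 133: heading 145 -> 12
    FD 10.7: (6.595,20.539) -> (17.061,22.764) [heading=12, draw]
  ]
]
BK 9.2: (17.061,22.764) -> (8.062,20.851) [heading=12, draw]
Final: pos=(8.062,20.851), heading=12, 9 segment(s) drawn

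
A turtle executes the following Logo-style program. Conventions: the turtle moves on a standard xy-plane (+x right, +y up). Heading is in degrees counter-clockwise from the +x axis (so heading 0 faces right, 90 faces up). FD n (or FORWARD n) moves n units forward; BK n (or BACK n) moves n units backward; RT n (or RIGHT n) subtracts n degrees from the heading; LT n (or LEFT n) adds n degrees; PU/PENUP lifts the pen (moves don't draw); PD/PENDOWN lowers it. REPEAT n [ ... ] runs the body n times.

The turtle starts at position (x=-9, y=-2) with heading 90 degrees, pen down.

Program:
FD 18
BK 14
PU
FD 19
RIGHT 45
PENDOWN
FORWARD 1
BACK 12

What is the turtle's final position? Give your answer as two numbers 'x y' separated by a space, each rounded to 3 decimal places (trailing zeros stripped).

Executing turtle program step by step:
Start: pos=(-9,-2), heading=90, pen down
FD 18: (-9,-2) -> (-9,16) [heading=90, draw]
BK 14: (-9,16) -> (-9,2) [heading=90, draw]
PU: pen up
FD 19: (-9,2) -> (-9,21) [heading=90, move]
RT 45: heading 90 -> 45
PD: pen down
FD 1: (-9,21) -> (-8.293,21.707) [heading=45, draw]
BK 12: (-8.293,21.707) -> (-16.778,13.222) [heading=45, draw]
Final: pos=(-16.778,13.222), heading=45, 4 segment(s) drawn

Answer: -16.778 13.222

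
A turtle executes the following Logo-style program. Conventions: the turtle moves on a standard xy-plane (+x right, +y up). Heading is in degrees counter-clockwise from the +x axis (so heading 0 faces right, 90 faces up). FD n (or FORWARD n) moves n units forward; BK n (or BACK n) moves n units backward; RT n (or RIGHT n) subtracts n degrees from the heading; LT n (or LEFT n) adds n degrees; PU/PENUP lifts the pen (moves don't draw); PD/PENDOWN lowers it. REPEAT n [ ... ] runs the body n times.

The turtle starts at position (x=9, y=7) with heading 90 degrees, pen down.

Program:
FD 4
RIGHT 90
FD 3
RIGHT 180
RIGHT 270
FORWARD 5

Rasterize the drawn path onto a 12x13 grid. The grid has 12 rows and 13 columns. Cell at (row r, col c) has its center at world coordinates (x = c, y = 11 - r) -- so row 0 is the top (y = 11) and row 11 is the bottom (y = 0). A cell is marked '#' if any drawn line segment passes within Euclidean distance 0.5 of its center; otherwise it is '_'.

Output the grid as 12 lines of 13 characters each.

Answer: _________####
_________#__#
_________#__#
_________#__#
_________#__#
____________#
_____________
_____________
_____________
_____________
_____________
_____________

Derivation:
Segment 0: (9,7) -> (9,11)
Segment 1: (9,11) -> (12,11)
Segment 2: (12,11) -> (12,6)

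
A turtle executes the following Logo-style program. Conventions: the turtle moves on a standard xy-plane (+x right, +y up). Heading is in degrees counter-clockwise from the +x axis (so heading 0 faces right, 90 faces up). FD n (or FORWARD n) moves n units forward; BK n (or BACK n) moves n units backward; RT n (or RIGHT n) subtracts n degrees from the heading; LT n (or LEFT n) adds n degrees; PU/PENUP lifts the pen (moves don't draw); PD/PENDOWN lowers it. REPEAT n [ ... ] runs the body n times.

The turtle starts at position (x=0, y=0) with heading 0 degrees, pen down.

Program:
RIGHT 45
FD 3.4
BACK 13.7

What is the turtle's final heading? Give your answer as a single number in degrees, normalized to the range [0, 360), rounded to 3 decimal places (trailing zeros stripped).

Executing turtle program step by step:
Start: pos=(0,0), heading=0, pen down
RT 45: heading 0 -> 315
FD 3.4: (0,0) -> (2.404,-2.404) [heading=315, draw]
BK 13.7: (2.404,-2.404) -> (-7.283,7.283) [heading=315, draw]
Final: pos=(-7.283,7.283), heading=315, 2 segment(s) drawn

Answer: 315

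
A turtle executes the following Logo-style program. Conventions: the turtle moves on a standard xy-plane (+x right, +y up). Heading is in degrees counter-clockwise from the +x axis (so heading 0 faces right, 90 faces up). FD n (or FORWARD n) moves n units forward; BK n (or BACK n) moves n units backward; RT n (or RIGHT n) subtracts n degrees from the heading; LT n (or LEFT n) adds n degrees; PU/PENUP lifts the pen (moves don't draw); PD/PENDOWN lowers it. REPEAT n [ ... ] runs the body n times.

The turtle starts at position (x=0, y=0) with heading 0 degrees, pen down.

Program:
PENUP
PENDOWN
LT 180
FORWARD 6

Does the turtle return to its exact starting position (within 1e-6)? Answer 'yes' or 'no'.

Answer: no

Derivation:
Executing turtle program step by step:
Start: pos=(0,0), heading=0, pen down
PU: pen up
PD: pen down
LT 180: heading 0 -> 180
FD 6: (0,0) -> (-6,0) [heading=180, draw]
Final: pos=(-6,0), heading=180, 1 segment(s) drawn

Start position: (0, 0)
Final position: (-6, 0)
Distance = 6; >= 1e-6 -> NOT closed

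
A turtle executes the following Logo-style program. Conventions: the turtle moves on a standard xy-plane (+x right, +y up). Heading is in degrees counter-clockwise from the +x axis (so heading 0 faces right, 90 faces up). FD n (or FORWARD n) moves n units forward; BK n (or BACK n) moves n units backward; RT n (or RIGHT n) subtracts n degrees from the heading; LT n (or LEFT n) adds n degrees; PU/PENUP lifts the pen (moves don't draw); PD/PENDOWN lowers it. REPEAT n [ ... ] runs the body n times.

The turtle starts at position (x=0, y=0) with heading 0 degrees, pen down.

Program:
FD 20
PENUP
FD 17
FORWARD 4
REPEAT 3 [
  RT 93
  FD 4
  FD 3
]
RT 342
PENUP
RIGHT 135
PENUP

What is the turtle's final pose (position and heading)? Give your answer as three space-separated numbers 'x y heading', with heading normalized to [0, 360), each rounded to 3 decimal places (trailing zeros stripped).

Executing turtle program step by step:
Start: pos=(0,0), heading=0, pen down
FD 20: (0,0) -> (20,0) [heading=0, draw]
PU: pen up
FD 17: (20,0) -> (37,0) [heading=0, move]
FD 4: (37,0) -> (41,0) [heading=0, move]
REPEAT 3 [
  -- iteration 1/3 --
  RT 93: heading 0 -> 267
  FD 4: (41,0) -> (40.791,-3.995) [heading=267, move]
  FD 3: (40.791,-3.995) -> (40.634,-6.99) [heading=267, move]
  -- iteration 2/3 --
  RT 93: heading 267 -> 174
  FD 4: (40.634,-6.99) -> (36.656,-6.572) [heading=174, move]
  FD 3: (36.656,-6.572) -> (33.672,-6.259) [heading=174, move]
  -- iteration 3/3 --
  RT 93: heading 174 -> 81
  FD 4: (33.672,-6.259) -> (34.298,-2.308) [heading=81, move]
  FD 3: (34.298,-2.308) -> (34.767,0.655) [heading=81, move]
]
RT 342: heading 81 -> 99
PU: pen up
RT 135: heading 99 -> 324
PU: pen up
Final: pos=(34.767,0.655), heading=324, 1 segment(s) drawn

Answer: 34.767 0.655 324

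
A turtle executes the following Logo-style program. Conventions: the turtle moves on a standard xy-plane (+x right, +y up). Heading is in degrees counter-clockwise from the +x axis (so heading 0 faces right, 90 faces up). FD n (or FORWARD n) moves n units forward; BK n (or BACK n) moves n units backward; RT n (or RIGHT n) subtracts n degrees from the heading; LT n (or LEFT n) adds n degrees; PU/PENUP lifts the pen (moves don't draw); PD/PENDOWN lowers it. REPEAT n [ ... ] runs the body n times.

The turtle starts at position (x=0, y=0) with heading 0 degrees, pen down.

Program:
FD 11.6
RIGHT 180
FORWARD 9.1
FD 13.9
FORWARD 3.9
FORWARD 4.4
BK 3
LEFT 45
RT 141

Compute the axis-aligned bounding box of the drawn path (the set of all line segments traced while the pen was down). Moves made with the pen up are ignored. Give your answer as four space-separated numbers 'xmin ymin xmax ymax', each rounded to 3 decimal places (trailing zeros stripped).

Answer: -19.7 0 11.6 0

Derivation:
Executing turtle program step by step:
Start: pos=(0,0), heading=0, pen down
FD 11.6: (0,0) -> (11.6,0) [heading=0, draw]
RT 180: heading 0 -> 180
FD 9.1: (11.6,0) -> (2.5,0) [heading=180, draw]
FD 13.9: (2.5,0) -> (-11.4,0) [heading=180, draw]
FD 3.9: (-11.4,0) -> (-15.3,0) [heading=180, draw]
FD 4.4: (-15.3,0) -> (-19.7,0) [heading=180, draw]
BK 3: (-19.7,0) -> (-16.7,0) [heading=180, draw]
LT 45: heading 180 -> 225
RT 141: heading 225 -> 84
Final: pos=(-16.7,0), heading=84, 6 segment(s) drawn

Segment endpoints: x in {-19.7, -16.7, -15.3, -11.4, 0, 2.5, 11.6}, y in {0, 0, 0, 0, 0, 0}
xmin=-19.7, ymin=0, xmax=11.6, ymax=0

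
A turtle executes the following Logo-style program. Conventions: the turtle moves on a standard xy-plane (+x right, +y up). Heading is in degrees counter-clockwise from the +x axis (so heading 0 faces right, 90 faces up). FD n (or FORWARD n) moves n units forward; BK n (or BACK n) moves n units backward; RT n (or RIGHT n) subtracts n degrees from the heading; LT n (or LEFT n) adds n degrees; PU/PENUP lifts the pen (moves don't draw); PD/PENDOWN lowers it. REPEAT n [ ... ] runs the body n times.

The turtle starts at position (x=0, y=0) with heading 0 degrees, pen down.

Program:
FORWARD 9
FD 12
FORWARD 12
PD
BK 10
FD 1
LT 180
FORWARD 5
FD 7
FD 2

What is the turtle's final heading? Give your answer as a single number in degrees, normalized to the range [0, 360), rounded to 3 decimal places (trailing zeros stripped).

Answer: 180

Derivation:
Executing turtle program step by step:
Start: pos=(0,0), heading=0, pen down
FD 9: (0,0) -> (9,0) [heading=0, draw]
FD 12: (9,0) -> (21,0) [heading=0, draw]
FD 12: (21,0) -> (33,0) [heading=0, draw]
PD: pen down
BK 10: (33,0) -> (23,0) [heading=0, draw]
FD 1: (23,0) -> (24,0) [heading=0, draw]
LT 180: heading 0 -> 180
FD 5: (24,0) -> (19,0) [heading=180, draw]
FD 7: (19,0) -> (12,0) [heading=180, draw]
FD 2: (12,0) -> (10,0) [heading=180, draw]
Final: pos=(10,0), heading=180, 8 segment(s) drawn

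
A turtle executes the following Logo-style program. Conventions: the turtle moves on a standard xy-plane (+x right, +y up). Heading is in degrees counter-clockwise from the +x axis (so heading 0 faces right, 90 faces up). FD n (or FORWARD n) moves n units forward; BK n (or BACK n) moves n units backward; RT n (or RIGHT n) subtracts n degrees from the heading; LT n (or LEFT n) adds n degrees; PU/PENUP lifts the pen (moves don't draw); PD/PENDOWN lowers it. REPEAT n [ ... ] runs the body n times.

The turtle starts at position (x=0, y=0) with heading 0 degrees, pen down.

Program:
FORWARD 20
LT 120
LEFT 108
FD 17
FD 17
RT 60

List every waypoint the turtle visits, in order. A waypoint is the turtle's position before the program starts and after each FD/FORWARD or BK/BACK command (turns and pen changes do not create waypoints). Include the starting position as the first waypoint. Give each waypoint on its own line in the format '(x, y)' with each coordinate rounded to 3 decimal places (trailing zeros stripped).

Answer: (0, 0)
(20, 0)
(8.625, -12.633)
(-2.75, -25.267)

Derivation:
Executing turtle program step by step:
Start: pos=(0,0), heading=0, pen down
FD 20: (0,0) -> (20,0) [heading=0, draw]
LT 120: heading 0 -> 120
LT 108: heading 120 -> 228
FD 17: (20,0) -> (8.625,-12.633) [heading=228, draw]
FD 17: (8.625,-12.633) -> (-2.75,-25.267) [heading=228, draw]
RT 60: heading 228 -> 168
Final: pos=(-2.75,-25.267), heading=168, 3 segment(s) drawn
Waypoints (4 total):
(0, 0)
(20, 0)
(8.625, -12.633)
(-2.75, -25.267)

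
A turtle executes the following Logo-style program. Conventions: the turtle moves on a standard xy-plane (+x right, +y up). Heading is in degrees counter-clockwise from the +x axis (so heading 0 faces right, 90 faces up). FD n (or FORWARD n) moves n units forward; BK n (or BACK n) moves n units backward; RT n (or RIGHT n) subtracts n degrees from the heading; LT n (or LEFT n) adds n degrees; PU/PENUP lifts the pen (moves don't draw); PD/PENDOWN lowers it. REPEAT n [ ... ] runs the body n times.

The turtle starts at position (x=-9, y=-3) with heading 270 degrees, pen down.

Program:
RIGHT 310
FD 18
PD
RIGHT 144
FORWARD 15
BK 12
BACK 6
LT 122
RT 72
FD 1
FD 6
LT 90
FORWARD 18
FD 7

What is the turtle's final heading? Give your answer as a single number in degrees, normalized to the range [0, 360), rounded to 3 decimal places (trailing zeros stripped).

Answer: 316

Derivation:
Executing turtle program step by step:
Start: pos=(-9,-3), heading=270, pen down
RT 310: heading 270 -> 320
FD 18: (-9,-3) -> (4.789,-14.57) [heading=320, draw]
PD: pen down
RT 144: heading 320 -> 176
FD 15: (4.789,-14.57) -> (-10.175,-13.524) [heading=176, draw]
BK 12: (-10.175,-13.524) -> (1.796,-14.361) [heading=176, draw]
BK 6: (1.796,-14.361) -> (7.781,-14.779) [heading=176, draw]
LT 122: heading 176 -> 298
RT 72: heading 298 -> 226
FD 1: (7.781,-14.779) -> (7.087,-15.499) [heading=226, draw]
FD 6: (7.087,-15.499) -> (2.919,-19.815) [heading=226, draw]
LT 90: heading 226 -> 316
FD 18: (2.919,-19.815) -> (15.867,-32.319) [heading=316, draw]
FD 7: (15.867,-32.319) -> (20.902,-37.181) [heading=316, draw]
Final: pos=(20.902,-37.181), heading=316, 8 segment(s) drawn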